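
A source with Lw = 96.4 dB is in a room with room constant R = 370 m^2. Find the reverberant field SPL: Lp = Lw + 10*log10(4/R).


4/R = 4/370 = 0.0108108
Lp = 96.4 + 10*log10(0.0108108) = 76.739 dB


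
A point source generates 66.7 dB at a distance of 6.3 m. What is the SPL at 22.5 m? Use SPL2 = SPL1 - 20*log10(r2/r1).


r2/r1 = 22.5/6.3 = 3.57143
Correction = 20*log10(3.57143) = 11.0568 dB
SPL2 = 66.7 - 11.0568 = 55.643 dB


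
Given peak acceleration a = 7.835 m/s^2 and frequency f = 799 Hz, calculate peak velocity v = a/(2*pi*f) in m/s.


omega = 2*pi*f = 2*pi*799 = 5020.27 rad/s
v = a / omega = 7.835 / 5020.27 = 0.0015607 m/s


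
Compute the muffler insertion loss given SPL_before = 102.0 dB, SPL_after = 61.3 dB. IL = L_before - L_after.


Insertion loss = SPL without muffler - SPL with muffler
IL = 102.0 - 61.3 = 40.7 dB


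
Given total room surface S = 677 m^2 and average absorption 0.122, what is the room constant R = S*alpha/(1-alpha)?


R = 677 * 0.122 / (1 - 0.122) = 94.071 m^2


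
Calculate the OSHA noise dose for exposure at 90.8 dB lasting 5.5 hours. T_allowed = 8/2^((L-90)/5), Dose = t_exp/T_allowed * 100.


T_allowed = 8 / 2^((90.8 - 90)/5) = 7.1602 hr
Dose = 5.5 / 7.1602 * 100 = 76.813 %


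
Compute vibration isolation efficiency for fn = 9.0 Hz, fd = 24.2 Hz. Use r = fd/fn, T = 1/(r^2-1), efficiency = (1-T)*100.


r = 24.2 / 9.0 = 2.68889
r^2 - 1 = 2.68889^2 - 1 = 6.23013
T = 1/6.23013 = 0.16051
Efficiency = (1 - 0.16051)*100 = 83.949 %


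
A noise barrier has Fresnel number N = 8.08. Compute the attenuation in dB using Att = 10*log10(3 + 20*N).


3 + 20*N = 3 + 20*8.08 = 164.6
Att = 10*log10(164.6) = 22.164 dB


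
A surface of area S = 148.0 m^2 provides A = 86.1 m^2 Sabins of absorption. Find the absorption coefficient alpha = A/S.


Absorption coefficient = absorbed power / incident power
alpha = A / S = 86.1 / 148.0 = 0.58176


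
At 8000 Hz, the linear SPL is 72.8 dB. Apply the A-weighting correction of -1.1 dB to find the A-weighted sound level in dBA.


A-weighting table: 8000 Hz -> -1.1 dB correction
SPL_A = SPL + correction = 72.8 + (-1.1) = 71.7 dBA


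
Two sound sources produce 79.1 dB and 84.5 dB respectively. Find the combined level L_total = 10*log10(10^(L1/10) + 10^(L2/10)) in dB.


10^(79.1/10) = 8.12831e+07
10^(84.5/10) = 2.81838e+08
Sum = 8.12831e+07 + 2.81838e+08 = 3.63121e+08
L_total = 10*log10(3.63121e+08) = 85.601 dB


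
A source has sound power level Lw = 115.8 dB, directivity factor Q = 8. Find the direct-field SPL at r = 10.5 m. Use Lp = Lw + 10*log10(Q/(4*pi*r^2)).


4*pi*r^2 = 4*pi*10.5^2 = 1385.44 m^2
Q / (4*pi*r^2) = 8 / 1385.44 = 0.00577434
Lp = 115.8 + 10*log10(0.00577434) = 93.415 dB


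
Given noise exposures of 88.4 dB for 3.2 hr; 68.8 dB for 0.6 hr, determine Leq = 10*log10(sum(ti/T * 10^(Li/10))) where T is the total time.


T_total = 3.2 + 0.6 = 3.8 hr
(3.2/3.8) * 10^(88.4/10) = 5.82595e+08
(0.6/3.8) * 10^(68.8/10) = 1.19775e+06
Sum = 5.82595e+08 + 1.19775e+06 = 5.83793e+08
Leq = 10*log10(5.83793e+08) = 87.663 dB


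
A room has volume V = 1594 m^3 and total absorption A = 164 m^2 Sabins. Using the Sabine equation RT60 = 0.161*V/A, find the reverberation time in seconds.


RT60 = 0.161 * 1594 / 164 = 1.5648 s


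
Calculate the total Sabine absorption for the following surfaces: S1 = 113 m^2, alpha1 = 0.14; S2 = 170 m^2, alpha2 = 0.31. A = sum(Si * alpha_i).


113 * 0.14 = 15.82
170 * 0.31 = 52.7
A_total = 15.82 + 52.7 = 68.52 m^2


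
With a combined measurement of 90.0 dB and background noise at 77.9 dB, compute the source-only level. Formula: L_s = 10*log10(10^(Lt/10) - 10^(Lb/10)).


10^(90.0/10) = 1e+09
10^(77.9/10) = 6.16595e+07
Difference = 1e+09 - 6.16595e+07 = 9.3834e+08
L_source = 10*log10(9.3834e+08) = 89.724 dB


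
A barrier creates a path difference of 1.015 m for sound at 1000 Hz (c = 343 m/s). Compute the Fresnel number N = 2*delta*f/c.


N = 2*delta*f/c = 2*delta/lambda, where lambda = c/f
lambda = 343 / 1000 = 0.343 m
N = 2 * 1.015 / 0.343 = 5.9184


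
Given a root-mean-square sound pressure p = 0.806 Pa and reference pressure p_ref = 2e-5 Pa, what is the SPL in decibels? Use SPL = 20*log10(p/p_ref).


p / p_ref = 0.806 / 2e-5 = 40300
SPL = 20 * log10(40300) = 92.106 dB


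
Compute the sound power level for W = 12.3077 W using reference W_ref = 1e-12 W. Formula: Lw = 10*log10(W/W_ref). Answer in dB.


W / W_ref = 12.3077 / 1e-12 = 1.23077e+13
Lw = 10 * log10(1.23077e+13) = 130.9 dB


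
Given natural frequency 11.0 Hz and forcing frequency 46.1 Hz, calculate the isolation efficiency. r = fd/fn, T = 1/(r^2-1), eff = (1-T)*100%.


r = 46.1 / 11.0 = 4.19091
r^2 - 1 = 4.19091^2 - 1 = 16.5637
T = 1/16.5637 = 0.060373
Efficiency = (1 - 0.060373)*100 = 93.963 %


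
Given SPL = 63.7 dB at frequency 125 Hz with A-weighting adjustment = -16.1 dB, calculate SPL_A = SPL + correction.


A-weighting table: 125 Hz -> -16.1 dB correction
SPL_A = SPL + correction = 63.7 + (-16.1) = 47.6 dBA


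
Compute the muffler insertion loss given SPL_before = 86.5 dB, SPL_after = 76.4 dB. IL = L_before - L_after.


Insertion loss = SPL without muffler - SPL with muffler
IL = 86.5 - 76.4 = 10.1 dB


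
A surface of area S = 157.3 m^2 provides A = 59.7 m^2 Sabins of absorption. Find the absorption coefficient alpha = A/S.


Absorption coefficient = absorbed power / incident power
alpha = A / S = 59.7 / 157.3 = 0.37953


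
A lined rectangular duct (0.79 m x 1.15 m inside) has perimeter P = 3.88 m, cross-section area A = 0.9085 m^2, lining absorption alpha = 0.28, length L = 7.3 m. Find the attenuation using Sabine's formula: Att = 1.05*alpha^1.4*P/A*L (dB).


alpha^1.4 = 0.28^1.4 = 0.168276
Attenuation rate = 1.05 * alpha^1.4 * P / A
= 1.05 * 0.168276 * 3.88 / 0.9085 = 0.754603 dB/m
Total Att = 0.754603 * 7.3 = 5.5086 dB


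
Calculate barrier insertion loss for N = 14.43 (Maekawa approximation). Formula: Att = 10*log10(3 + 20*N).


3 + 20*N = 3 + 20*14.43 = 291.6
Att = 10*log10(291.6) = 24.648 dB


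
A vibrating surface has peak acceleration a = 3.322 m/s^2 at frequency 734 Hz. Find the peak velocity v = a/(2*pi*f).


omega = 2*pi*f = 2*pi*734 = 4611.86 rad/s
v = a / omega = 3.322 / 4611.86 = 0.00072032 m/s


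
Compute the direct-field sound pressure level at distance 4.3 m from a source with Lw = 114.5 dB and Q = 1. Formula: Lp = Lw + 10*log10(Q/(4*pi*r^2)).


4*pi*r^2 = 4*pi*4.3^2 = 232.352 m^2
Q / (4*pi*r^2) = 1 / 232.352 = 0.00430381
Lp = 114.5 + 10*log10(0.00430381) = 90.839 dB


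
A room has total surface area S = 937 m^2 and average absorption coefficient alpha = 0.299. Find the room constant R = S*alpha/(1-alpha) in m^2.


R = 937 * 0.299 / (1 - 0.299) = 399.66 m^2


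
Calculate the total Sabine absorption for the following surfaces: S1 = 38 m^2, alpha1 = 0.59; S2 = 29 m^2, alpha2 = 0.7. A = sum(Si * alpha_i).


38 * 0.59 = 22.42
29 * 0.7 = 20.3
A_total = 22.42 + 20.3 = 42.72 m^2


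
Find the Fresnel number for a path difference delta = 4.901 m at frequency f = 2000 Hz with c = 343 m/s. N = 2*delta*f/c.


N = 2*delta*f/c = 2*delta/lambda, where lambda = c/f
lambda = 343 / 2000 = 0.1715 m
N = 2 * 4.901 / 0.1715 = 57.155


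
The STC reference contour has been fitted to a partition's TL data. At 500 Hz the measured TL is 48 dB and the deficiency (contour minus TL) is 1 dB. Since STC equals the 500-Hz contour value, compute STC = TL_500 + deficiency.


By ASTM E413, STC = value of the fitted reference contour at 500 Hz.
Contour value at 500 Hz = TL_500 + deficiency = 48 + 1 = 49
STC = 49


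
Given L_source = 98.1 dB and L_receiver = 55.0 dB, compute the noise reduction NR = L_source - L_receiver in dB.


NR = L_source - L_receiver (difference between source and receiving room levels)
NR = 98.1 - 55.0 = 43.1 dB


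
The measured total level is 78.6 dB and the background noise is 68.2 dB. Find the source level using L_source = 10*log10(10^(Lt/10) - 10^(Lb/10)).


10^(78.6/10) = 7.24436e+07
10^(68.2/10) = 6.60693e+06
Difference = 7.24436e+07 - 6.60693e+06 = 6.58367e+07
L_source = 10*log10(6.58367e+07) = 78.185 dB


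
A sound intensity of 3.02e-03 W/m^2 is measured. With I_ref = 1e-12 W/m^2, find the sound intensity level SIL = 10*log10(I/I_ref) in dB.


I / I_ref = 3.02e-03 / 1e-12 = 3.02e+09
SIL = 10 * log10(3.02e+09) = 94.8 dB


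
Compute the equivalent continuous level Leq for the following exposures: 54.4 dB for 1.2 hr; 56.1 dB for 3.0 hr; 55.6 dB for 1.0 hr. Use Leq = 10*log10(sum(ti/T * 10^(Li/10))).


T_total = 1.2 + 3.0 + 1.0 = 5.2 hr
(1.2/5.2) * 10^(54.4/10) = 63559.1
(3.0/5.2) * 10^(56.1/10) = 235027
(1.0/5.2) * 10^(55.6/10) = 69822.7
Sum = 63559.1 + 235027 + 69822.7 = 368409
Leq = 10*log10(368409) = 55.663 dB


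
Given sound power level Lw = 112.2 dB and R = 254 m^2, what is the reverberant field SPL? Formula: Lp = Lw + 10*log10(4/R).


4/R = 4/254 = 0.015748
Lp = 112.2 + 10*log10(0.015748) = 94.172 dB


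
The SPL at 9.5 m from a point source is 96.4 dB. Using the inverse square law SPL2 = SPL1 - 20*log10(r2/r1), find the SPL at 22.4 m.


r2/r1 = 22.4/9.5 = 2.35789
Correction = 20*log10(2.35789) = 7.45047 dB
SPL2 = 96.4 - 7.45047 = 88.95 dB


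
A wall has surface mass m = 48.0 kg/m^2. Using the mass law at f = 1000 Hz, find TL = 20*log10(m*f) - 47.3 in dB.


m * f = 48.0 * 1000 = 48000
20*log10(48000) = 93.6248 dB
TL = 93.6248 - 47.3 = 46.325 dB


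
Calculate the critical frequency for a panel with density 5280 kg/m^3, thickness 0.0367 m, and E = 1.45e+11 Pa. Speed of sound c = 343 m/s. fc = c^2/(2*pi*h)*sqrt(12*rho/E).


12*rho/E = 12*5280/1.45e+11 = 4.36966e-07
sqrt(12*rho/E) = sqrt(4.36966e-07) = 0.000661034
c^2/(2*pi*h) = 343^2/(2*pi*0.0367) = 510202
fc = 510202 * 0.000661034 = 337.26 Hz


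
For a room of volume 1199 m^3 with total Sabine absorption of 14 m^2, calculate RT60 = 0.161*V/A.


RT60 = 0.161 * 1199 / 14 = 13.789 s


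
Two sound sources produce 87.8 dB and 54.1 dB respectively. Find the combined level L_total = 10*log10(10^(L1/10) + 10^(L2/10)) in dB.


10^(87.8/10) = 6.0256e+08
10^(54.1/10) = 257040
Sum = 6.0256e+08 + 257040 = 6.02817e+08
L_total = 10*log10(6.02817e+08) = 87.802 dB


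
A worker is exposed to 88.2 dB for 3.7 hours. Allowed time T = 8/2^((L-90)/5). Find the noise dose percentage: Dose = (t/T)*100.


T_allowed = 8 / 2^((88.2 - 90)/5) = 10.2674 hr
Dose = 3.7 / 10.2674 * 100 = 36.036 %


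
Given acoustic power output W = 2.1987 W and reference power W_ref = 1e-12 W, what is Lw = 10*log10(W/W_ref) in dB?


W / W_ref = 2.1987 / 1e-12 = 2.1987e+12
Lw = 10 * log10(2.1987e+12) = 123.42 dB


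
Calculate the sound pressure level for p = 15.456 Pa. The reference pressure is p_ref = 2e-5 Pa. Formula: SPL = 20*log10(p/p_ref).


p / p_ref = 15.456 / 2e-5 = 772800
SPL = 20 * log10(772800) = 117.76 dB


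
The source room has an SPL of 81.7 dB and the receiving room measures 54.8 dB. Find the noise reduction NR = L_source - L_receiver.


NR = L_source - L_receiver (difference between source and receiving room levels)
NR = 81.7 - 54.8 = 26.9 dB


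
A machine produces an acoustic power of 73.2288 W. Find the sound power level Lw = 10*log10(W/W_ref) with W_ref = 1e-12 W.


W / W_ref = 73.2288 / 1e-12 = 7.32288e+13
Lw = 10 * log10(7.32288e+13) = 138.65 dB


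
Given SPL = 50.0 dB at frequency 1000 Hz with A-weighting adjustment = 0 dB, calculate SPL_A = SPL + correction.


A-weighting table: 1000 Hz -> 0 dB correction
SPL_A = SPL + correction = 50.0 + (0) = 50 dBA


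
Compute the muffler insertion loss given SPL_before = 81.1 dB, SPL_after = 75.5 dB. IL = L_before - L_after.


Insertion loss = SPL without muffler - SPL with muffler
IL = 81.1 - 75.5 = 5.6 dB


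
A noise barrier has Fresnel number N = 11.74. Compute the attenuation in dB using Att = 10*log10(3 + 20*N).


3 + 20*N = 3 + 20*11.74 = 237.8
Att = 10*log10(237.8) = 23.762 dB


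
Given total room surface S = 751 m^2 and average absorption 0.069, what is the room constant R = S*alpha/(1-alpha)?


R = 751 * 0.069 / (1 - 0.069) = 55.66 m^2


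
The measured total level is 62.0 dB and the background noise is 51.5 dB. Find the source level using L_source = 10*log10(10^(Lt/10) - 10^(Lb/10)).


10^(62.0/10) = 1.58489e+06
10^(51.5/10) = 141254
Difference = 1.58489e+06 - 141254 = 1.44364e+06
L_source = 10*log10(1.44364e+06) = 61.595 dB


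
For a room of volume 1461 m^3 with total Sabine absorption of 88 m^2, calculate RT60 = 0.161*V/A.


RT60 = 0.161 * 1461 / 88 = 2.673 s


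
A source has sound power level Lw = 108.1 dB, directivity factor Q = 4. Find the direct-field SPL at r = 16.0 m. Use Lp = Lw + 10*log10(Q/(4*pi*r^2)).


4*pi*r^2 = 4*pi*16.0^2 = 3216.99 m^2
Q / (4*pi*r^2) = 4 / 3216.99 = 0.0012434
Lp = 108.1 + 10*log10(0.0012434) = 79.046 dB


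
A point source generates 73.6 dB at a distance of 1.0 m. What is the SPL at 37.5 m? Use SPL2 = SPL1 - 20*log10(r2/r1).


r2/r1 = 37.5/1.0 = 37.5
Correction = 20*log10(37.5) = 31.4806 dB
SPL2 = 73.6 - 31.4806 = 42.119 dB


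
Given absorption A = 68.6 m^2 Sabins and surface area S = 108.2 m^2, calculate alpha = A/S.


Absorption coefficient = absorbed power / incident power
alpha = A / S = 68.6 / 108.2 = 0.63401


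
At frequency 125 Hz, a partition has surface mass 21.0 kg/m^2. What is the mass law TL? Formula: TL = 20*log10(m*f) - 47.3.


m * f = 21.0 * 125 = 2625
20*log10(2625) = 68.3826 dB
TL = 68.3826 - 47.3 = 21.083 dB


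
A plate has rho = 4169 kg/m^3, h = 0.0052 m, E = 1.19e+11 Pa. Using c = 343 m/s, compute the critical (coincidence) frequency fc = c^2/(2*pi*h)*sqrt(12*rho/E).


12*rho/E = 12*4169/1.19e+11 = 4.20403e-07
sqrt(12*rho/E) = sqrt(4.20403e-07) = 0.000648385
c^2/(2*pi*h) = 343^2/(2*pi*0.0052) = 3.60085e+06
fc = 3.60085e+06 * 0.000648385 = 2334.7 Hz


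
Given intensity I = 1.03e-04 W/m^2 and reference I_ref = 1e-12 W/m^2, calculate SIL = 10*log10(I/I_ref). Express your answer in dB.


I / I_ref = 1.03e-04 / 1e-12 = 1.03e+08
SIL = 10 * log10(1.03e+08) = 80.128 dB


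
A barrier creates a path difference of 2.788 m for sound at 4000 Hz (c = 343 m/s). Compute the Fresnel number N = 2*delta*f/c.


N = 2*delta*f/c = 2*delta/lambda, where lambda = c/f
lambda = 343 / 4000 = 0.08575 m
N = 2 * 2.788 / 0.08575 = 65.026


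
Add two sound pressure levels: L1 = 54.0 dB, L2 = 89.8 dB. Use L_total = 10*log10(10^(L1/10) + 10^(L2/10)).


10^(54.0/10) = 251189
10^(89.8/10) = 9.54993e+08
Sum = 251189 + 9.54993e+08 = 9.55244e+08
L_total = 10*log10(9.55244e+08) = 89.801 dB


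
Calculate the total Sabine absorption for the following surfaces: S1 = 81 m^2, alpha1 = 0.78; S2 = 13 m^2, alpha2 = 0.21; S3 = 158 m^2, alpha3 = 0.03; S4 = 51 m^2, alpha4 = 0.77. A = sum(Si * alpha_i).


81 * 0.78 = 63.18
13 * 0.21 = 2.73
158 * 0.03 = 4.74
51 * 0.77 = 39.27
A_total = 63.18 + 2.73 + 4.74 + 39.27 = 109.92 m^2


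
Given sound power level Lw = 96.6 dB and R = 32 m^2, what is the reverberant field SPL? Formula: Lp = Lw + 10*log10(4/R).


4/R = 4/32 = 0.125
Lp = 96.6 + 10*log10(0.125) = 87.569 dB


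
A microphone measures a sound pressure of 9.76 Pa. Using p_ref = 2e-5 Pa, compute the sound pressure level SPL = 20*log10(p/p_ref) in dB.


p / p_ref = 9.76 / 2e-5 = 488000
SPL = 20 * log10(488000) = 113.77 dB


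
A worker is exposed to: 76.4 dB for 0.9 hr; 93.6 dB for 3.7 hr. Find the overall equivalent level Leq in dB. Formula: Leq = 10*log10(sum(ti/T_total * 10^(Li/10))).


T_total = 0.9 + 3.7 = 4.6 hr
(0.9/4.6) * 10^(76.4/10) = 8.54053e+06
(3.7/4.6) * 10^(93.6/10) = 1.84265e+09
Sum = 8.54053e+06 + 1.84265e+09 = 1.85119e+09
Leq = 10*log10(1.85119e+09) = 92.675 dB


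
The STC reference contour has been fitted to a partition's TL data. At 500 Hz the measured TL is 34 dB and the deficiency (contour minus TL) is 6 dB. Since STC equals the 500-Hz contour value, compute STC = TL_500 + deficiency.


By ASTM E413, STC = value of the fitted reference contour at 500 Hz.
Contour value at 500 Hz = TL_500 + deficiency = 34 + 6 = 40
STC = 40


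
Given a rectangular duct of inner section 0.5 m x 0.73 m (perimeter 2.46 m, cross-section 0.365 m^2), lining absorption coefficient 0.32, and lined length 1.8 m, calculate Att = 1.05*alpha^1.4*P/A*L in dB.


alpha^1.4 = 0.32^1.4 = 0.202866
Attenuation rate = 1.05 * alpha^1.4 * P / A
= 1.05 * 0.202866 * 2.46 / 0.365 = 1.43562 dB/m
Total Att = 1.43562 * 1.8 = 2.5841 dB


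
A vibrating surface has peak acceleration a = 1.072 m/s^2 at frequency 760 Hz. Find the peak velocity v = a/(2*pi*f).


omega = 2*pi*f = 2*pi*760 = 4775.22 rad/s
v = a / omega = 1.072 / 4775.22 = 0.00022449 m/s


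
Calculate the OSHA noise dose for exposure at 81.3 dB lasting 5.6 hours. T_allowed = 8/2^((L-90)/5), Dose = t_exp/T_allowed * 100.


T_allowed = 8 / 2^((81.3 - 90)/5) = 26.7228 hr
Dose = 5.6 / 26.7228 * 100 = 20.956 %


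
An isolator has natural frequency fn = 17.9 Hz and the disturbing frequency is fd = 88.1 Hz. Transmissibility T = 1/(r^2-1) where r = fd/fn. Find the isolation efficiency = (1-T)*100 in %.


r = 88.1 / 17.9 = 4.92179
r^2 - 1 = 4.92179^2 - 1 = 23.224
T = 1/23.224 = 0.0430589
Efficiency = (1 - 0.0430589)*100 = 95.694 %


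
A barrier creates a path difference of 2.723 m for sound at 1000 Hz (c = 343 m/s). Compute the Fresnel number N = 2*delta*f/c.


N = 2*delta*f/c = 2*delta/lambda, where lambda = c/f
lambda = 343 / 1000 = 0.343 m
N = 2 * 2.723 / 0.343 = 15.878


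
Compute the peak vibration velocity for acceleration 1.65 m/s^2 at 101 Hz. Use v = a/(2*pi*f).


omega = 2*pi*f = 2*pi*101 = 634.602 rad/s
v = a / omega = 1.65 / 634.602 = 0.0026001 m/s


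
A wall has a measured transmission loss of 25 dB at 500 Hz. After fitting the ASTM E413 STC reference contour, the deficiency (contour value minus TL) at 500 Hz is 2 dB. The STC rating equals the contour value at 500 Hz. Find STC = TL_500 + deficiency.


By ASTM E413, STC = value of the fitted reference contour at 500 Hz.
Contour value at 500 Hz = TL_500 + deficiency = 25 + 2 = 27
STC = 27


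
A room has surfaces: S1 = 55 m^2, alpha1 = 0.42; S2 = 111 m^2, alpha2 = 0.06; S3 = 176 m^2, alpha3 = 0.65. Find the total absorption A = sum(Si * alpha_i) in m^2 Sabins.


55 * 0.42 = 23.1
111 * 0.06 = 6.66
176 * 0.65 = 114.4
A_total = 23.1 + 6.66 + 114.4 = 144.16 m^2


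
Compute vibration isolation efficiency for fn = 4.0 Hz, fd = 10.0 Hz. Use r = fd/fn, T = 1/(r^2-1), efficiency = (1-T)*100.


r = 10.0 / 4.0 = 2.5
r^2 - 1 = 2.5^2 - 1 = 5.25
T = 1/5.25 = 0.190476
Efficiency = (1 - 0.190476)*100 = 80.952 %


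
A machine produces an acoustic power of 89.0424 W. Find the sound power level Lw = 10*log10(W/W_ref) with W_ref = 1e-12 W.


W / W_ref = 89.0424 / 1e-12 = 8.90424e+13
Lw = 10 * log10(8.90424e+13) = 139.5 dB


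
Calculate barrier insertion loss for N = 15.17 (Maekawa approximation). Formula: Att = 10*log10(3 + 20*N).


3 + 20*N = 3 + 20*15.17 = 306.4
Att = 10*log10(306.4) = 24.863 dB


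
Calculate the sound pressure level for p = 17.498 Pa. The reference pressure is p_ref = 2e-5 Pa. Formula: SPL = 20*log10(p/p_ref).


p / p_ref = 17.498 / 2e-5 = 874900
SPL = 20 * log10(874900) = 118.84 dB


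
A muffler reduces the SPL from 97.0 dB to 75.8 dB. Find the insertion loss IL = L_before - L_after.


Insertion loss = SPL without muffler - SPL with muffler
IL = 97.0 - 75.8 = 21.2 dB


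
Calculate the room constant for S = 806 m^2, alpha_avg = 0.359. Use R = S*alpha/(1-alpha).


R = 806 * 0.359 / (1 - 0.359) = 451.41 m^2


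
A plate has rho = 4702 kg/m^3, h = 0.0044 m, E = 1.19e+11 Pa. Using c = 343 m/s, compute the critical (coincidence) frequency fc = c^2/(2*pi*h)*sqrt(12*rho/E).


12*rho/E = 12*4702/1.19e+11 = 4.74151e-07
sqrt(12*rho/E) = sqrt(4.74151e-07) = 0.000688586
c^2/(2*pi*h) = 343^2/(2*pi*0.0044) = 4.25555e+06
fc = 4.25555e+06 * 0.000688586 = 2930.3 Hz


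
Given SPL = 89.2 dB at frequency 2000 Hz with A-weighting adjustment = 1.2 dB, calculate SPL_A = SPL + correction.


A-weighting table: 2000 Hz -> 1.2 dB correction
SPL_A = SPL + correction = 89.2 + (1.2) = 90.4 dBA


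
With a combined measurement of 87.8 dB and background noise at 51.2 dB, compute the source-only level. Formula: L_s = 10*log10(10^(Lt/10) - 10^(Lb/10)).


10^(87.8/10) = 6.0256e+08
10^(51.2/10) = 131826
Difference = 6.0256e+08 - 131826 = 6.02428e+08
L_source = 10*log10(6.02428e+08) = 87.799 dB


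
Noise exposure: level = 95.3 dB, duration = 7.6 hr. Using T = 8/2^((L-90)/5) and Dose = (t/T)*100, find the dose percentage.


T_allowed = 8 / 2^((95.3 - 90)/5) = 3.83706 hr
Dose = 7.6 / 3.83706 * 100 = 198.07 %


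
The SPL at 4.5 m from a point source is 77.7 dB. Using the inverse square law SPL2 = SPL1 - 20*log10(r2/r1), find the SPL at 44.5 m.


r2/r1 = 44.5/4.5 = 9.88889
Correction = 20*log10(9.88889) = 19.903 dB
SPL2 = 77.7 - 19.903 = 57.797 dB


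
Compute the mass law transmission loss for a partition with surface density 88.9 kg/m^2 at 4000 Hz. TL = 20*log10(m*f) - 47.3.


m * f = 88.9 * 4000 = 355600
20*log10(355600) = 111.019 dB
TL = 111.019 - 47.3 = 63.719 dB


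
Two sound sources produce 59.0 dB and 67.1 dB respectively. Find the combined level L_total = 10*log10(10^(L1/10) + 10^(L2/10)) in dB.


10^(59.0/10) = 794328
10^(67.1/10) = 5.12861e+06
Sum = 794328 + 5.12861e+06 = 5.92294e+06
L_total = 10*log10(5.92294e+06) = 67.725 dB


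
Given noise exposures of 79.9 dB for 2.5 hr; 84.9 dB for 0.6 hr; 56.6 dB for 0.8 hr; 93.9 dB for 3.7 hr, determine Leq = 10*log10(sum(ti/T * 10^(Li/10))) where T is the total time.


T_total = 2.5 + 0.6 + 0.8 + 3.7 = 7.6 hr
(2.5/7.6) * 10^(79.9/10) = 3.2146e+07
(0.6/7.6) * 10^(84.9/10) = 2.43971e+07
(0.8/7.6) * 10^(56.6/10) = 48114.5
(3.7/7.6) * 10^(93.9/10) = 1.19506e+09
Sum = 3.2146e+07 + 2.43971e+07 + 48114.5 + 1.19506e+09 = 1.25165e+09
Leq = 10*log10(1.25165e+09) = 90.975 dB


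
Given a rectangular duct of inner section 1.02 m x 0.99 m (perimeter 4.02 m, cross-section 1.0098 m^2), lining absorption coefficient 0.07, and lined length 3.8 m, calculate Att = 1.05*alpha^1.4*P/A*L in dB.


alpha^1.4 = 0.07^1.4 = 0.0241622
Attenuation rate = 1.05 * alpha^1.4 * P / A
= 1.05 * 0.0241622 * 4.02 / 1.0098 = 0.100999 dB/m
Total Att = 0.100999 * 3.8 = 0.3838 dB


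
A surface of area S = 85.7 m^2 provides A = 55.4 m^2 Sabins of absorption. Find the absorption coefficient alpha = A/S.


Absorption coefficient = absorbed power / incident power
alpha = A / S = 55.4 / 85.7 = 0.64644


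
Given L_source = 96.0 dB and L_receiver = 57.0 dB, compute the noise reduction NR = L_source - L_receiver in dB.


NR = L_source - L_receiver (difference between source and receiving room levels)
NR = 96.0 - 57.0 = 39 dB


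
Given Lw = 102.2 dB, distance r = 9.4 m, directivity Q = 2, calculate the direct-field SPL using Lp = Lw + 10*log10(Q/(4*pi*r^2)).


4*pi*r^2 = 4*pi*9.4^2 = 1110.36 m^2
Q / (4*pi*r^2) = 2 / 1110.36 = 0.00180122
Lp = 102.2 + 10*log10(0.00180122) = 74.756 dB


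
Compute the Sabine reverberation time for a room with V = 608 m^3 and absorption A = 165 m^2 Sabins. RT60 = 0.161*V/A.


RT60 = 0.161 * 608 / 165 = 0.59326 s


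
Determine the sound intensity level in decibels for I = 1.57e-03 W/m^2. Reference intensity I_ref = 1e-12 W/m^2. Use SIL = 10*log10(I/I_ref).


I / I_ref = 1.57e-03 / 1e-12 = 1.57e+09
SIL = 10 * log10(1.57e+09) = 91.959 dB


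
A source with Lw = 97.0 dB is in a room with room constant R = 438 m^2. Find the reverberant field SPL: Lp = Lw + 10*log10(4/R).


4/R = 4/438 = 0.00913242
Lp = 97.0 + 10*log10(0.00913242) = 76.606 dB


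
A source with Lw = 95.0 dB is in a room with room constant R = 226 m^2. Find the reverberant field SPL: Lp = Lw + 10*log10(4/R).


4/R = 4/226 = 0.0176991
Lp = 95.0 + 10*log10(0.0176991) = 77.48 dB


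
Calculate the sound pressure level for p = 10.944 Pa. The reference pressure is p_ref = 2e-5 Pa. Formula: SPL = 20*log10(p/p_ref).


p / p_ref = 10.944 / 2e-5 = 547200
SPL = 20 * log10(547200) = 114.76 dB


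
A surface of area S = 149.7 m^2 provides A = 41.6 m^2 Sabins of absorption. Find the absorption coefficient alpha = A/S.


Absorption coefficient = absorbed power / incident power
alpha = A / S = 41.6 / 149.7 = 0.27789


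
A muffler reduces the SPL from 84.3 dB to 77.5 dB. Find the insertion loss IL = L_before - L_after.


Insertion loss = SPL without muffler - SPL with muffler
IL = 84.3 - 77.5 = 6.8 dB


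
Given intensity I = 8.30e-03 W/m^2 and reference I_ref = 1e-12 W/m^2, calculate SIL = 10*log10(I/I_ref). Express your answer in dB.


I / I_ref = 8.30e-03 / 1e-12 = 8.3e+09
SIL = 10 * log10(8.3e+09) = 99.191 dB


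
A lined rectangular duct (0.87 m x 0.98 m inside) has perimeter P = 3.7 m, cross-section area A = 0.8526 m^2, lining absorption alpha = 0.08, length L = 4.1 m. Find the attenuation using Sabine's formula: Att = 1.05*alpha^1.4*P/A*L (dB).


alpha^1.4 = 0.08^1.4 = 0.029129
Attenuation rate = 1.05 * alpha^1.4 * P / A
= 1.05 * 0.029129 * 3.7 / 0.8526 = 0.132731 dB/m
Total Att = 0.132731 * 4.1 = 0.5442 dB


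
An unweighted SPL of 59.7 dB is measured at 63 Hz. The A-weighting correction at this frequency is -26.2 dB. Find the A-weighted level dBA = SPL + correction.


A-weighting table: 63 Hz -> -26.2 dB correction
SPL_A = SPL + correction = 59.7 + (-26.2) = 33.5 dBA


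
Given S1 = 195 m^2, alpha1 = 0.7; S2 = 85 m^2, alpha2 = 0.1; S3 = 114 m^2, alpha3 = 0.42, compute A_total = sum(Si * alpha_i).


195 * 0.7 = 136.5
85 * 0.1 = 8.5
114 * 0.42 = 47.88
A_total = 136.5 + 8.5 + 47.88 = 192.88 m^2


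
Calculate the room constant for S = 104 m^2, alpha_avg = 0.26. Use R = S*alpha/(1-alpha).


R = 104 * 0.26 / (1 - 0.26) = 36.541 m^2


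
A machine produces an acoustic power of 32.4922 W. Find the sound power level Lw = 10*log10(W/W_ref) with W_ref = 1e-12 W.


W / W_ref = 32.4922 / 1e-12 = 3.24922e+13
Lw = 10 * log10(3.24922e+13) = 135.12 dB


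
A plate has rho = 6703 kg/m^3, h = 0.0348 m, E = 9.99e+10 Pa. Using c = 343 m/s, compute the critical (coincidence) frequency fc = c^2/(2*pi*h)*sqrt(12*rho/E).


12*rho/E = 12*6703/9.99e+10 = 8.05165e-07
sqrt(12*rho/E) = sqrt(8.05165e-07) = 0.00089731
c^2/(2*pi*h) = 343^2/(2*pi*0.0348) = 538058
fc = 538058 * 0.00089731 = 482.8 Hz


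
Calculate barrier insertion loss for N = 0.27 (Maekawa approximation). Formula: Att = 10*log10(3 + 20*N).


3 + 20*N = 3 + 20*0.27 = 8.4
Att = 10*log10(8.4) = 9.2428 dB


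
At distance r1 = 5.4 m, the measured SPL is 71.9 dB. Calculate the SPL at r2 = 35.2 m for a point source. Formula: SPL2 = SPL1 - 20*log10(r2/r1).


r2/r1 = 35.2/5.4 = 6.51852
Correction = 20*log10(6.51852) = 16.283 dB
SPL2 = 71.9 - 16.283 = 55.617 dB


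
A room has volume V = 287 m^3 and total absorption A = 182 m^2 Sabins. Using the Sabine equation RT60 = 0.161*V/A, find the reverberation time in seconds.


RT60 = 0.161 * 287 / 182 = 0.25388 s


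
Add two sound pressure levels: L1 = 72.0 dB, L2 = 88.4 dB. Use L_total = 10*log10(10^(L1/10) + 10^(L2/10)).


10^(72.0/10) = 1.58489e+07
10^(88.4/10) = 6.91831e+08
Sum = 1.58489e+07 + 6.91831e+08 = 7.0768e+08
L_total = 10*log10(7.0768e+08) = 88.498 dB


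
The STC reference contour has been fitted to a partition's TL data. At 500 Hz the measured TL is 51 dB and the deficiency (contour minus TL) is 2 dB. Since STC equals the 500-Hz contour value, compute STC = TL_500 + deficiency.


By ASTM E413, STC = value of the fitted reference contour at 500 Hz.
Contour value at 500 Hz = TL_500 + deficiency = 51 + 2 = 53
STC = 53


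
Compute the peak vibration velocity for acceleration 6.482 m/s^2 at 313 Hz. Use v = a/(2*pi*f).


omega = 2*pi*f = 2*pi*313 = 1966.64 rad/s
v = a / omega = 6.482 / 1966.64 = 0.003296 m/s


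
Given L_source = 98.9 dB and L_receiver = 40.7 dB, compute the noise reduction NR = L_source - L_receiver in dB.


NR = L_source - L_receiver (difference between source and receiving room levels)
NR = 98.9 - 40.7 = 58.2 dB


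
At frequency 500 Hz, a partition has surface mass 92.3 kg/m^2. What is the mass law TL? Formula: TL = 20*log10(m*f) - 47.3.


m * f = 92.3 * 500 = 46150
20*log10(46150) = 93.2834 dB
TL = 93.2834 - 47.3 = 45.983 dB


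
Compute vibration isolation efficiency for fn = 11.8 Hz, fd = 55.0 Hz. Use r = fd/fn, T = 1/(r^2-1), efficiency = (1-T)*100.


r = 55.0 / 11.8 = 4.66102
r^2 - 1 = 4.66102^2 - 1 = 20.7251
T = 1/20.7251 = 0.0482507
Efficiency = (1 - 0.0482507)*100 = 95.175 %


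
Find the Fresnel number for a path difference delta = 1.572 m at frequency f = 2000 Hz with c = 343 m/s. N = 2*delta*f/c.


N = 2*delta*f/c = 2*delta/lambda, where lambda = c/f
lambda = 343 / 2000 = 0.1715 m
N = 2 * 1.572 / 0.1715 = 18.332


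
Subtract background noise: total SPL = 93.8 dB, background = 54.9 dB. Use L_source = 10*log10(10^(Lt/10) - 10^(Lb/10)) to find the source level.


10^(93.8/10) = 2.39883e+09
10^(54.9/10) = 309030
Difference = 2.39883e+09 - 309030 = 2.39852e+09
L_source = 10*log10(2.39852e+09) = 93.799 dB


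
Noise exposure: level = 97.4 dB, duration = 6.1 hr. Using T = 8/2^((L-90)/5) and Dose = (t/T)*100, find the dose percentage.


T_allowed = 8 / 2^((97.4 - 90)/5) = 2.86791 hr
Dose = 6.1 / 2.86791 * 100 = 212.7 %


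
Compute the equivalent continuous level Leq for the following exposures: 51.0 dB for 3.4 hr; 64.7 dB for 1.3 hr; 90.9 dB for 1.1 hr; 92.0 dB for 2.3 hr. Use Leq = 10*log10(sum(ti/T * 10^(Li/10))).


T_total = 3.4 + 1.3 + 1.1 + 2.3 = 8.1 hr
(3.4/8.1) * 10^(51.0/10) = 52843.8
(1.3/8.1) * 10^(64.7/10) = 473651
(1.1/8.1) * 10^(90.9/10) = 1.67074e+08
(2.3/8.1) * 10^(92.0/10) = 4.50031e+08
Sum = 52843.8 + 473651 + 1.67074e+08 + 4.50031e+08 = 6.17631e+08
Leq = 10*log10(6.17631e+08) = 87.907 dB


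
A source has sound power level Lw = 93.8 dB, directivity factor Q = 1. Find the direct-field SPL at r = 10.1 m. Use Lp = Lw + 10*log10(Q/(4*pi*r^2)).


4*pi*r^2 = 4*pi*10.1^2 = 1281.9 m^2
Q / (4*pi*r^2) = 1 / 1281.9 = 0.000780092
Lp = 93.8 + 10*log10(0.000780092) = 62.721 dB


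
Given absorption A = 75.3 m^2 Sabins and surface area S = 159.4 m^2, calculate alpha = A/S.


Absorption coefficient = absorbed power / incident power
alpha = A / S = 75.3 / 159.4 = 0.4724


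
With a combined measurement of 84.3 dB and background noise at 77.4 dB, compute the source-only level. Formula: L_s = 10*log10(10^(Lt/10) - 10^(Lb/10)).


10^(84.3/10) = 2.69153e+08
10^(77.4/10) = 5.49541e+07
Difference = 2.69153e+08 - 5.49541e+07 = 2.14199e+08
L_source = 10*log10(2.14199e+08) = 83.308 dB


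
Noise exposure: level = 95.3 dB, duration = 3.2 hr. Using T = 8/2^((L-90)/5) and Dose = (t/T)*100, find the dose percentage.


T_allowed = 8 / 2^((95.3 - 90)/5) = 3.83706 hr
Dose = 3.2 / 3.83706 * 100 = 83.397 %


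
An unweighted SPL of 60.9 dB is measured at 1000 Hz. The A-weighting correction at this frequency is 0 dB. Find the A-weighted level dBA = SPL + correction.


A-weighting table: 1000 Hz -> 0 dB correction
SPL_A = SPL + correction = 60.9 + (0) = 60.9 dBA


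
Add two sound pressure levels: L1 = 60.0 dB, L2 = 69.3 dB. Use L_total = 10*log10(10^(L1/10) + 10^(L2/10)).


10^(60.0/10) = 1e+06
10^(69.3/10) = 8.51138e+06
Sum = 1e+06 + 8.51138e+06 = 9.51138e+06
L_total = 10*log10(9.51138e+06) = 69.782 dB


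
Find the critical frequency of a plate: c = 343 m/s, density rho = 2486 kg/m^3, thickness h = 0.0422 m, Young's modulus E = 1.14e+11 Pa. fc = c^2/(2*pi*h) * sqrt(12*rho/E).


12*rho/E = 12*2486/1.14e+11 = 2.61684e-07
sqrt(12*rho/E) = sqrt(2.61684e-07) = 0.000511551
c^2/(2*pi*h) = 343^2/(2*pi*0.0422) = 443707
fc = 443707 * 0.000511551 = 226.98 Hz


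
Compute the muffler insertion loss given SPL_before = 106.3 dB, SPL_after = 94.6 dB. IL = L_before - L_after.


Insertion loss = SPL without muffler - SPL with muffler
IL = 106.3 - 94.6 = 11.7 dB


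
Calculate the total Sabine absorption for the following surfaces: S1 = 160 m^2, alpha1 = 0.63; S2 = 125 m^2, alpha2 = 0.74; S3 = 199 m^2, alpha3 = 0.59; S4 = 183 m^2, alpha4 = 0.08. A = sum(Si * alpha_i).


160 * 0.63 = 100.8
125 * 0.74 = 92.5
199 * 0.59 = 117.41
183 * 0.08 = 14.64
A_total = 100.8 + 92.5 + 117.41 + 14.64 = 325.35 m^2


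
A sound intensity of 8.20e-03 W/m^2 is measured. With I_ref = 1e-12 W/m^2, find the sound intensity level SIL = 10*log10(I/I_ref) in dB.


I / I_ref = 8.20e-03 / 1e-12 = 8.2e+09
SIL = 10 * log10(8.2e+09) = 99.138 dB


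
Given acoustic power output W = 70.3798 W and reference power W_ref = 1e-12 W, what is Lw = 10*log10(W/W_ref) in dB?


W / W_ref = 70.3798 / 1e-12 = 7.03798e+13
Lw = 10 * log10(7.03798e+13) = 138.47 dB


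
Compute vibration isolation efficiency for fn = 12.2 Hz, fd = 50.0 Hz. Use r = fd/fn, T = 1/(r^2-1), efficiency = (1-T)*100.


r = 50.0 / 12.2 = 4.09836
r^2 - 1 = 4.09836^2 - 1 = 15.7966
T = 1/15.7966 = 0.0633048
Efficiency = (1 - 0.0633048)*100 = 93.67 %


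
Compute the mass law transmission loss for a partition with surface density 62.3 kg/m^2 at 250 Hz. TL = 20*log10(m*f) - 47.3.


m * f = 62.3 * 250 = 15575
20*log10(15575) = 83.8486 dB
TL = 83.8486 - 47.3 = 36.549 dB


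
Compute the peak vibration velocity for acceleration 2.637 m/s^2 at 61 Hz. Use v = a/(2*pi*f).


omega = 2*pi*f = 2*pi*61 = 383.274 rad/s
v = a / omega = 2.637 / 383.274 = 0.0068802 m/s


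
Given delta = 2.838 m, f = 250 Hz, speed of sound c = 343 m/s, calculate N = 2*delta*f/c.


N = 2*delta*f/c = 2*delta/lambda, where lambda = c/f
lambda = 343 / 250 = 1.372 m
N = 2 * 2.838 / 1.372 = 4.137


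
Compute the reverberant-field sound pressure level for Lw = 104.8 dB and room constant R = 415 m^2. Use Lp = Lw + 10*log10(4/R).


4/R = 4/415 = 0.00963855
Lp = 104.8 + 10*log10(0.00963855) = 84.64 dB


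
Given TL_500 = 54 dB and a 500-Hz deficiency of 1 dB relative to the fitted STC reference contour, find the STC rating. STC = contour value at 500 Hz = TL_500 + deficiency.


By ASTM E413, STC = value of the fitted reference contour at 500 Hz.
Contour value at 500 Hz = TL_500 + deficiency = 54 + 1 = 55
STC = 55


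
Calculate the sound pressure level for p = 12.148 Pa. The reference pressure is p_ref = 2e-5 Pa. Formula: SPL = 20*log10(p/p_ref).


p / p_ref = 12.148 / 2e-5 = 607400
SPL = 20 * log10(607400) = 115.67 dB


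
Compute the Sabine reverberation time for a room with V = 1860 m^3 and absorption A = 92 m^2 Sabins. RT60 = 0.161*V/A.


RT60 = 0.161 * 1860 / 92 = 3.255 s


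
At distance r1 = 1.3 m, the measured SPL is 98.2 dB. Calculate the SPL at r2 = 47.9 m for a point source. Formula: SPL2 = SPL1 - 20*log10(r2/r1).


r2/r1 = 47.9/1.3 = 36.8462
Correction = 20*log10(36.8462) = 31.3279 dB
SPL2 = 98.2 - 31.3279 = 66.872 dB


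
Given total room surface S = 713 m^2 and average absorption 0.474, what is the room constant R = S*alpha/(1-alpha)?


R = 713 * 0.474 / (1 - 0.474) = 642.51 m^2


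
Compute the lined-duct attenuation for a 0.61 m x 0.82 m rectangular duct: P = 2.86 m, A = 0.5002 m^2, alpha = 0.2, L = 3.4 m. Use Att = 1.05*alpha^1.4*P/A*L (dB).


alpha^1.4 = 0.2^1.4 = 0.105061
Attenuation rate = 1.05 * alpha^1.4 * P / A
= 1.05 * 0.105061 * 2.86 / 0.5002 = 0.630744 dB/m
Total Att = 0.630744 * 3.4 = 2.1445 dB


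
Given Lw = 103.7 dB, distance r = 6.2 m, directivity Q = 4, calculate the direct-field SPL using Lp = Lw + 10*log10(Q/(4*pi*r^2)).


4*pi*r^2 = 4*pi*6.2^2 = 483.051 m^2
Q / (4*pi*r^2) = 4 / 483.051 = 0.0082807
Lp = 103.7 + 10*log10(0.0082807) = 82.881 dB


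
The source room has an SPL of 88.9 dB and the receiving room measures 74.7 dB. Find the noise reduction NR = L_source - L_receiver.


NR = L_source - L_receiver (difference between source and receiving room levels)
NR = 88.9 - 74.7 = 14.2 dB


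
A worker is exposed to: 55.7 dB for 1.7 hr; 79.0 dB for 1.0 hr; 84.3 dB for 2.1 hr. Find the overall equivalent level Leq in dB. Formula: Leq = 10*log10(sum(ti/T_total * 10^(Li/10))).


T_total = 1.7 + 1.0 + 2.1 = 4.8 hr
(1.7/4.8) * 10^(55.7/10) = 131585
(1.0/4.8) * 10^(79.0/10) = 1.65485e+07
(2.1/4.8) * 10^(84.3/10) = 1.17755e+08
Sum = 131585 + 1.65485e+07 + 1.17755e+08 = 1.34435e+08
Leq = 10*log10(1.34435e+08) = 81.285 dB


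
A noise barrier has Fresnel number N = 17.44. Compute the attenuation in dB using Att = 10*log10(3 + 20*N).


3 + 20*N = 3 + 20*17.44 = 351.8
Att = 10*log10(351.8) = 25.463 dB


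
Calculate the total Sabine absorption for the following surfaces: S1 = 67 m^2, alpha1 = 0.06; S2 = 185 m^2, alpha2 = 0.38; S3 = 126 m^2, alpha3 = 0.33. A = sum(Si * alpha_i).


67 * 0.06 = 4.02
185 * 0.38 = 70.3
126 * 0.33 = 41.58
A_total = 4.02 + 70.3 + 41.58 = 115.9 m^2


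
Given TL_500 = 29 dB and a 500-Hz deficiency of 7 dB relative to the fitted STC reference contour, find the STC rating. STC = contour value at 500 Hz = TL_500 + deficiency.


By ASTM E413, STC = value of the fitted reference contour at 500 Hz.
Contour value at 500 Hz = TL_500 + deficiency = 29 + 7 = 36
STC = 36


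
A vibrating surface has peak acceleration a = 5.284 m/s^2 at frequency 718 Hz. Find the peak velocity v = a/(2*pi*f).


omega = 2*pi*f = 2*pi*718 = 4511.33 rad/s
v = a / omega = 5.284 / 4511.33 = 0.0011713 m/s


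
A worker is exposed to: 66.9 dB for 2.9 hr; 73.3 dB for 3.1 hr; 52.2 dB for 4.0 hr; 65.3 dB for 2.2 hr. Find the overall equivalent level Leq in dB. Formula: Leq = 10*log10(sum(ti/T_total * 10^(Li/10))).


T_total = 2.9 + 3.1 + 4.0 + 2.2 = 12.2 hr
(2.9/12.2) * 10^(66.9/10) = 1.16423e+06
(3.1/12.2) * 10^(73.3/10) = 5.43253e+06
(4.0/12.2) * 10^(52.2/10) = 54412.7
(2.2/12.2) * 10^(65.3/10) = 611030
Sum = 1.16423e+06 + 5.43253e+06 + 54412.7 + 611030 = 7.2622e+06
Leq = 10*log10(7.2622e+06) = 68.611 dB


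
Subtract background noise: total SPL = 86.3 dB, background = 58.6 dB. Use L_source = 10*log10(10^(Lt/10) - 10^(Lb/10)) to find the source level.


10^(86.3/10) = 4.2658e+08
10^(58.6/10) = 724436
Difference = 4.2658e+08 - 724436 = 4.25856e+08
L_source = 10*log10(4.25856e+08) = 86.293 dB


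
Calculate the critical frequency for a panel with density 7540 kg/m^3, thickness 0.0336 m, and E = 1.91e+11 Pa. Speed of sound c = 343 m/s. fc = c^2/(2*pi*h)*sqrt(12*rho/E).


12*rho/E = 12*7540/1.91e+11 = 4.73717e-07
sqrt(12*rho/E) = sqrt(4.73717e-07) = 0.000688271
c^2/(2*pi*h) = 343^2/(2*pi*0.0336) = 557274
fc = 557274 * 0.000688271 = 383.56 Hz


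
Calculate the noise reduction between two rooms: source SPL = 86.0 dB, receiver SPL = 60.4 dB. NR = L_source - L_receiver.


NR = L_source - L_receiver (difference between source and receiving room levels)
NR = 86.0 - 60.4 = 25.6 dB


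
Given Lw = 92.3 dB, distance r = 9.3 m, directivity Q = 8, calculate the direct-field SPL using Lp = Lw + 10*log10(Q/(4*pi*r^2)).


4*pi*r^2 = 4*pi*9.3^2 = 1086.87 m^2
Q / (4*pi*r^2) = 8 / 1086.87 = 0.00736059
Lp = 92.3 + 10*log10(0.00736059) = 70.969 dB


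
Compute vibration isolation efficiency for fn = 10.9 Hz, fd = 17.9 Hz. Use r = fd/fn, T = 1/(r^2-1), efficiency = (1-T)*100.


r = 17.9 / 10.9 = 1.6422
r^2 - 1 = 1.6422^2 - 1 = 1.69682
T = 1/1.69682 = 0.589338
Efficiency = (1 - 0.589338)*100 = 41.066 %


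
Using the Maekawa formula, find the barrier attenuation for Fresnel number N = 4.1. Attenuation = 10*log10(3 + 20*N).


3 + 20*N = 3 + 20*4.1 = 85
Att = 10*log10(85) = 19.294 dB


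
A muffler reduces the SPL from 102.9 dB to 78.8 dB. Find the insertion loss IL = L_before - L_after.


Insertion loss = SPL without muffler - SPL with muffler
IL = 102.9 - 78.8 = 24.1 dB


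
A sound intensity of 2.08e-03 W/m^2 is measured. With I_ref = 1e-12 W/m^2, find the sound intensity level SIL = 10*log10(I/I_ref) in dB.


I / I_ref = 2.08e-03 / 1e-12 = 2.08e+09
SIL = 10 * log10(2.08e+09) = 93.181 dB
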